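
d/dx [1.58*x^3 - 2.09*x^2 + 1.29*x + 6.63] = 4.74*x^2 - 4.18*x + 1.29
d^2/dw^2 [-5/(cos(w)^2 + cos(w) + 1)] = 5*(4*sin(w)^4 + sin(w)^2 - 19*cos(w)/4 + 3*cos(3*w)/4 - 5)/(-sin(w)^2 + cos(w) + 2)^3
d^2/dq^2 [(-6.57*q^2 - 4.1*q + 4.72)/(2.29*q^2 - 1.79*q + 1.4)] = (-96.863794*q^3 + 274.893432*q^2 - 37.218912*q - 46.321536)/(12.008989*q^6 - 28.160817*q^5 + 44.037387*q^4 - 40.167779*q^3 + 26.92242*q^2 - 10.5252*q + 2.744)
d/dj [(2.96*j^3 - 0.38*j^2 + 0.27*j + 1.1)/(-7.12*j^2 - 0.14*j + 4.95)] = (-21.0752*j^4 - 0.8288*j^3 + 45.9316*j^2 + 11.902*j + 1.4905)/(50.6944*j^4 + 1.9936*j^3 - 70.4684*j^2 - 1.386*j + 24.5025)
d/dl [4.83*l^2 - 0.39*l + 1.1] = 9.66*l - 0.39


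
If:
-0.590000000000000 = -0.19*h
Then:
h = 3.11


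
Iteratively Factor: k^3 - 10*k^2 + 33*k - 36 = (k - 3)*(k^2 - 7*k + 12) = (k - 3)^2*(k - 4)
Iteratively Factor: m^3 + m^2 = (m)*(m^2 + m) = m^2*(m + 1)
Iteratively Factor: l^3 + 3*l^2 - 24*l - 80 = (l - 5)*(l^2 + 8*l + 16) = (l - 5)*(l + 4)*(l + 4)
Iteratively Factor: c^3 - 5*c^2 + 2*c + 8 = (c - 4)*(c^2 - c - 2) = (c - 4)*(c + 1)*(c - 2)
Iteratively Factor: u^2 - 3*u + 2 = (u - 1)*(u - 2)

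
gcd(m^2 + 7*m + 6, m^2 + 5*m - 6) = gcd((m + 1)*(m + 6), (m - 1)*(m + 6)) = m + 6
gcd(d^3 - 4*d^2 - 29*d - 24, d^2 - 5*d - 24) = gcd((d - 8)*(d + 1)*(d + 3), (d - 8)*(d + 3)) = d^2 - 5*d - 24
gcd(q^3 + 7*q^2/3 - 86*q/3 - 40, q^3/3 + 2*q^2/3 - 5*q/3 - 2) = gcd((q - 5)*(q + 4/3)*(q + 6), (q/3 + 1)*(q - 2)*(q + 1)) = 1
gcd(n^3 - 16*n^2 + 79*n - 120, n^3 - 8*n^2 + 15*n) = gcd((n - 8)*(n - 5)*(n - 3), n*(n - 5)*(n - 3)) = n^2 - 8*n + 15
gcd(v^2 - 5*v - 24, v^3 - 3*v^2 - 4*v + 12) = 1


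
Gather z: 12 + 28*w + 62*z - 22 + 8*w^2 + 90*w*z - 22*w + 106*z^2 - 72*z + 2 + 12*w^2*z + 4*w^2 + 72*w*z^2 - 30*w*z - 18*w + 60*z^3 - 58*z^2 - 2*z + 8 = 12*w^2 - 12*w + 60*z^3 + z^2*(72*w + 48) + z*(12*w^2 + 60*w - 12)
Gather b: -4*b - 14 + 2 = -4*b - 12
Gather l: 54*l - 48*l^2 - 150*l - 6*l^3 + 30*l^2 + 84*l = -6*l^3 - 18*l^2 - 12*l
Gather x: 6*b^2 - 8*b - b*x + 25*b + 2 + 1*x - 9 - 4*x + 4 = 6*b^2 + 17*b + x*(-b - 3) - 3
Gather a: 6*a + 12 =6*a + 12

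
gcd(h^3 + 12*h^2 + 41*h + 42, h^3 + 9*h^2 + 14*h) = h^2 + 9*h + 14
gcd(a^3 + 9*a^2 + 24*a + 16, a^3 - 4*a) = 1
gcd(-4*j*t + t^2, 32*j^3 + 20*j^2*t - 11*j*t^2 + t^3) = -4*j + t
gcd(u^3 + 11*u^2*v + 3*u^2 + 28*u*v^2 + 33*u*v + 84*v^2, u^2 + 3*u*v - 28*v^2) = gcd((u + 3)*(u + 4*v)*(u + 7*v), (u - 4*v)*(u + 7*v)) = u + 7*v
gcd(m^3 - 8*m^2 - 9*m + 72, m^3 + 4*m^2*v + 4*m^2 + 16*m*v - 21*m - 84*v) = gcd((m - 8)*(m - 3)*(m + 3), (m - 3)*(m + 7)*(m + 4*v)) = m - 3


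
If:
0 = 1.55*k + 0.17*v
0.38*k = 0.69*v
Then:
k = 0.00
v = 0.00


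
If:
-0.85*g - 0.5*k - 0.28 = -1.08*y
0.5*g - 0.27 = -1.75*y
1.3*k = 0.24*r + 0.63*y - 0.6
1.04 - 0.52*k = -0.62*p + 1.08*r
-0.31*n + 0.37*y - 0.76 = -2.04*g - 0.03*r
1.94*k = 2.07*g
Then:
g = -0.07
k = -0.07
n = -2.53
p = 1.15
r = 1.66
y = 0.17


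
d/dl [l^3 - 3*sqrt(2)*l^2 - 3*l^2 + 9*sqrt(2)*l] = 3*l^2 - 6*sqrt(2)*l - 6*l + 9*sqrt(2)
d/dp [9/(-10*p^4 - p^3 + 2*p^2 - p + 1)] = 9*(40*p^3 + 3*p^2 - 4*p + 1)/(10*p^4 + p^3 - 2*p^2 + p - 1)^2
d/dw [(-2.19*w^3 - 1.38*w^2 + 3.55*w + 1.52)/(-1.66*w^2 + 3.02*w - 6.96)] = (3.6354*w^4 - 13.2276*w^3 + 47.4526*w^2 + 24.256*w - 29.2984)/(2.7556*w^4 - 10.0264*w^3 + 32.2276*w^2 - 42.0384*w + 48.4416)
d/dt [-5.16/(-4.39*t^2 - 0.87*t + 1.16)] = (-45.3048*t - 4.4892)/(4.39*t^2 + 0.87*t - 1.16)^2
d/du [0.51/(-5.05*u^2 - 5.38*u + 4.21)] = (5.151*u + 2.7438)/(5.05*u^2 + 5.38*u - 4.21)^2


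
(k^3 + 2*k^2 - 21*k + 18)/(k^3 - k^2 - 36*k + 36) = (k - 3)/(k - 6)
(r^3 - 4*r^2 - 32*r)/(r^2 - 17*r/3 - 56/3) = 3*r*(r + 4)/(3*r + 7)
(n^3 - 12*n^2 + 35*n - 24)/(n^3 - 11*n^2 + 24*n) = (n - 1)/n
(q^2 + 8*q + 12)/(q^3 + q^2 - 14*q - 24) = (q + 6)/(q^2 - q - 12)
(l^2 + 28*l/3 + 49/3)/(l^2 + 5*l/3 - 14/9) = 3*(l + 7)/(3*l - 2)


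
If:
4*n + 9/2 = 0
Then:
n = -9/8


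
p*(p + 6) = p^2 + 6*p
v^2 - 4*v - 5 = (v - 5)*(v + 1)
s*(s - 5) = s^2 - 5*s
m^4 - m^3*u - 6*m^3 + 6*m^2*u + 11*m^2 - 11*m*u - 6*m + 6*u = (m - 3)*(m - 2)*(m - 1)*(m - u)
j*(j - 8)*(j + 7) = j^3 - j^2 - 56*j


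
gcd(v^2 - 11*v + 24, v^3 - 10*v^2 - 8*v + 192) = v - 8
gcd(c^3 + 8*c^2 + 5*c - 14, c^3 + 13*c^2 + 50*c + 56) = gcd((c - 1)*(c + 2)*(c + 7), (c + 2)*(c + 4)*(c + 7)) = c^2 + 9*c + 14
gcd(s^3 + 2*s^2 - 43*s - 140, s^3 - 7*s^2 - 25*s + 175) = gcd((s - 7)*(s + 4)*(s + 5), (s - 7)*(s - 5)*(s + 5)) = s^2 - 2*s - 35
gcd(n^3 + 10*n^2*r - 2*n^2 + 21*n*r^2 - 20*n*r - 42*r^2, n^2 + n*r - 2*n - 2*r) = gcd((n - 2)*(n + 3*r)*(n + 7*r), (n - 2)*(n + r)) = n - 2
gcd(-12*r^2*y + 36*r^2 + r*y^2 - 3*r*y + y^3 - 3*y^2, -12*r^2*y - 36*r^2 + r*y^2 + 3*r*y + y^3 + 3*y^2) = -12*r^2 + r*y + y^2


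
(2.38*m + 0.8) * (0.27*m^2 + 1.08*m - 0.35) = 0.6426*m^3 + 2.7864*m^2 + 0.0310000000000001*m - 0.28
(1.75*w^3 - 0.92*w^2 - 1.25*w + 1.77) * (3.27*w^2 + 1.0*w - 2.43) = 5.7225*w^5 - 1.2584*w^4 - 9.26*w^3 + 6.7735*w^2 + 4.8075*w - 4.3011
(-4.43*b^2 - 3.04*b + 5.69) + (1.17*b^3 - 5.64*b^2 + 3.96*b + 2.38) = 1.17*b^3 - 10.07*b^2 + 0.92*b + 8.07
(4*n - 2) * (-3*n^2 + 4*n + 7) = -12*n^3 + 22*n^2 + 20*n - 14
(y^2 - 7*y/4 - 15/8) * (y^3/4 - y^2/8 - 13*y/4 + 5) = y^5/4 - 9*y^4/16 - 7*y^3/2 + 699*y^2/64 - 85*y/32 - 75/8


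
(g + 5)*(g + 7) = g^2 + 12*g + 35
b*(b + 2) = b^2 + 2*b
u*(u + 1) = u^2 + u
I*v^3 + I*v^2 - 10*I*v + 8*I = (v - 2)*(v + 4)*(I*v - I)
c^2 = c^2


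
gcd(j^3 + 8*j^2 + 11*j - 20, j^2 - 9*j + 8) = j - 1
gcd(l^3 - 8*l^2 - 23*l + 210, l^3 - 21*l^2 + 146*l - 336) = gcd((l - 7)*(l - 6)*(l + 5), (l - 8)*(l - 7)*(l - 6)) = l^2 - 13*l + 42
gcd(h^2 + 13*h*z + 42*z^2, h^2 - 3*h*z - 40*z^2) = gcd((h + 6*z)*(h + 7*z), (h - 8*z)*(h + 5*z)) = 1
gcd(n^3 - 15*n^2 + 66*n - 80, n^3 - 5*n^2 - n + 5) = n - 5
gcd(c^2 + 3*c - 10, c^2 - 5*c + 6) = c - 2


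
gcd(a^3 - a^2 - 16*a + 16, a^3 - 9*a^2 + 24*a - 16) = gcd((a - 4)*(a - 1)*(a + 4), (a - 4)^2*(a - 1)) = a^2 - 5*a + 4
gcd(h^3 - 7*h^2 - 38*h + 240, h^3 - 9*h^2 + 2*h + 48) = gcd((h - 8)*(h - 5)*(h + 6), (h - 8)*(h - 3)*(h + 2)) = h - 8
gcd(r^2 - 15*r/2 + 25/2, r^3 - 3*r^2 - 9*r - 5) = r - 5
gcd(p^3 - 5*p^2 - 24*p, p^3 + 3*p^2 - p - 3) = p + 3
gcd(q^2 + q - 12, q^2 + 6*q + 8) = q + 4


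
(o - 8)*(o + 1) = o^2 - 7*o - 8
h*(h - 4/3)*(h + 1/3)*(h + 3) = h^4 + 2*h^3 - 31*h^2/9 - 4*h/3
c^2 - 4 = (c - 2)*(c + 2)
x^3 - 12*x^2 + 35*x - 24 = (x - 8)*(x - 3)*(x - 1)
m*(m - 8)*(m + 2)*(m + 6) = m^4 - 52*m^2 - 96*m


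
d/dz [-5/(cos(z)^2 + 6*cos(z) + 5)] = -10*(cos(z) + 3)*sin(z)/(cos(z)^2 + 6*cos(z) + 5)^2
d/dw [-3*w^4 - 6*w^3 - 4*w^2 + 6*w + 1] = -12*w^3 - 18*w^2 - 8*w + 6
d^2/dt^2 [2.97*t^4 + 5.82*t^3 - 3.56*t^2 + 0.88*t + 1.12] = 35.64*t^2 + 34.92*t - 7.12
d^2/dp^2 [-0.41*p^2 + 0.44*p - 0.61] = -0.820000000000000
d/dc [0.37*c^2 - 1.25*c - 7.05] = 0.74*c - 1.25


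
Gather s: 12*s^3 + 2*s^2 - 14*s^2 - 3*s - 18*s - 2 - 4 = 12*s^3 - 12*s^2 - 21*s - 6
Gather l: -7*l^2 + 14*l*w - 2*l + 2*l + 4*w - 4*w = -7*l^2 + 14*l*w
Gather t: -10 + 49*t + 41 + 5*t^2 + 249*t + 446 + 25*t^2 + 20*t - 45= 30*t^2 + 318*t + 432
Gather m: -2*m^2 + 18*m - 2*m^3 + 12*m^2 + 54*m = -2*m^3 + 10*m^2 + 72*m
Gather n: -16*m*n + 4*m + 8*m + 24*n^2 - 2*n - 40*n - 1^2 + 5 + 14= 12*m + 24*n^2 + n*(-16*m - 42) + 18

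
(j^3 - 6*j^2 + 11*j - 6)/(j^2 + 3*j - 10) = (j^2 - 4*j + 3)/(j + 5)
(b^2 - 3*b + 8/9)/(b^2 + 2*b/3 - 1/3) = (b - 8/3)/(b + 1)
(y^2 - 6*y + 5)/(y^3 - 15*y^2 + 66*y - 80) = (y - 1)/(y^2 - 10*y + 16)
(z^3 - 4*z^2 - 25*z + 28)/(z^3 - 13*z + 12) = (z - 7)/(z - 3)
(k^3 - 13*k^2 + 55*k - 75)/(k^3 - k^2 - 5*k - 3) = (k^2 - 10*k + 25)/(k^2 + 2*k + 1)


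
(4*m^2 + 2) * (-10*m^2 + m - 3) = -40*m^4 + 4*m^3 - 32*m^2 + 2*m - 6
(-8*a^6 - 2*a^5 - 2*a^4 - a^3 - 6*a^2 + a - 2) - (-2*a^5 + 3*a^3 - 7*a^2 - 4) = -8*a^6 - 2*a^4 - 4*a^3 + a^2 + a + 2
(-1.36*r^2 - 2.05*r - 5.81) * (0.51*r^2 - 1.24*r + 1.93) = -0.6936*r^4 + 0.6409*r^3 - 3.0459*r^2 + 3.2479*r - 11.2133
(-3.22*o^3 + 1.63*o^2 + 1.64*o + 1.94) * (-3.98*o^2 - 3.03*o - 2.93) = 12.8156*o^5 + 3.2692*o^4 - 2.0315*o^3 - 17.4663*o^2 - 10.6834*o - 5.6842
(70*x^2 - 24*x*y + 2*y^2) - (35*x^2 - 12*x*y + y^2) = 35*x^2 - 12*x*y + y^2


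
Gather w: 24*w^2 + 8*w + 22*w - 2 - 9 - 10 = 24*w^2 + 30*w - 21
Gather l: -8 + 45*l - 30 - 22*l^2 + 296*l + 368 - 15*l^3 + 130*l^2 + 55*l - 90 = -15*l^3 + 108*l^2 + 396*l + 240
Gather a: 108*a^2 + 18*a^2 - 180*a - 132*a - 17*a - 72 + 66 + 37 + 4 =126*a^2 - 329*a + 35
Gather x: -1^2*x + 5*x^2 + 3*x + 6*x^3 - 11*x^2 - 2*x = 6*x^3 - 6*x^2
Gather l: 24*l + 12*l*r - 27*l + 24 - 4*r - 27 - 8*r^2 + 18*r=l*(12*r - 3) - 8*r^2 + 14*r - 3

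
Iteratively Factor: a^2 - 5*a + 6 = (a - 2)*(a - 3)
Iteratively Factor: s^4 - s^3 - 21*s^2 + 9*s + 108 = (s - 4)*(s^3 + 3*s^2 - 9*s - 27) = (s - 4)*(s - 3)*(s^2 + 6*s + 9) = (s - 4)*(s - 3)*(s + 3)*(s + 3)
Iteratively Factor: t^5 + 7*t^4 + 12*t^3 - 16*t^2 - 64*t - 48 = (t + 2)*(t^4 + 5*t^3 + 2*t^2 - 20*t - 24) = (t - 2)*(t + 2)*(t^3 + 7*t^2 + 16*t + 12) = (t - 2)*(t + 2)^2*(t^2 + 5*t + 6) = (t - 2)*(t + 2)^2*(t + 3)*(t + 2)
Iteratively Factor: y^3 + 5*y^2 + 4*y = (y + 1)*(y^2 + 4*y) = (y + 1)*(y + 4)*(y)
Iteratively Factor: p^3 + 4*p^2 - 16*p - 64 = (p + 4)*(p^2 - 16) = (p - 4)*(p + 4)*(p + 4)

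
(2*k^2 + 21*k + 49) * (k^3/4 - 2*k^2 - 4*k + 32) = k^5/2 + 5*k^4/4 - 151*k^3/4 - 118*k^2 + 476*k + 1568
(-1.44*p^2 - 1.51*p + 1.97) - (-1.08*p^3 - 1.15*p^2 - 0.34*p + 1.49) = 1.08*p^3 - 0.29*p^2 - 1.17*p + 0.48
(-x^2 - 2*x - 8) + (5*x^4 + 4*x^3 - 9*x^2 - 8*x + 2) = 5*x^4 + 4*x^3 - 10*x^2 - 10*x - 6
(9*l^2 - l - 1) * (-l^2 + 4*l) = -9*l^4 + 37*l^3 - 3*l^2 - 4*l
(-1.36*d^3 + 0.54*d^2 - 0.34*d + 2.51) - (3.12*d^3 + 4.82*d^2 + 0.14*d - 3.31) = -4.48*d^3 - 4.28*d^2 - 0.48*d + 5.82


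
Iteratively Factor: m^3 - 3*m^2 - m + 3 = (m - 3)*(m^2 - 1) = (m - 3)*(m + 1)*(m - 1)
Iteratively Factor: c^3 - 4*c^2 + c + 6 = (c - 3)*(c^2 - c - 2) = (c - 3)*(c + 1)*(c - 2)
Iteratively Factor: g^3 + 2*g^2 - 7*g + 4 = (g - 1)*(g^2 + 3*g - 4) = (g - 1)*(g + 4)*(g - 1)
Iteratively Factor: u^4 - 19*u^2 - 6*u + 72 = (u - 2)*(u^3 + 2*u^2 - 15*u - 36) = (u - 2)*(u + 3)*(u^2 - u - 12) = (u - 4)*(u - 2)*(u + 3)*(u + 3)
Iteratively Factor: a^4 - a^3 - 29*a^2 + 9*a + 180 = (a + 3)*(a^3 - 4*a^2 - 17*a + 60) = (a - 3)*(a + 3)*(a^2 - a - 20) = (a - 5)*(a - 3)*(a + 3)*(a + 4)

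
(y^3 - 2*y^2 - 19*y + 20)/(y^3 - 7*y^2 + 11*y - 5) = (y + 4)/(y - 1)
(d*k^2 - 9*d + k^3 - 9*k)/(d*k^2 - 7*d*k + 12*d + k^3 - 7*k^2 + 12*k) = (k + 3)/(k - 4)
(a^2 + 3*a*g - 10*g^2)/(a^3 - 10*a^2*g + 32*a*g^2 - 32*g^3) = (a + 5*g)/(a^2 - 8*a*g + 16*g^2)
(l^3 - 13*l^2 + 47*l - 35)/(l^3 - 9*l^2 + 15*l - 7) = (l - 5)/(l - 1)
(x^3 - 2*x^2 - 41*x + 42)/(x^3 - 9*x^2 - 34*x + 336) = (x - 1)/(x - 8)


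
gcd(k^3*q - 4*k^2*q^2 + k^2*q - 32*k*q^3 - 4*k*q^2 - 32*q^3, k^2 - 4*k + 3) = 1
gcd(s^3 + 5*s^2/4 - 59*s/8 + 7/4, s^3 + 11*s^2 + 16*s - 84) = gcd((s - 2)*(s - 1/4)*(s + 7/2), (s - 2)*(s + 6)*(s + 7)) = s - 2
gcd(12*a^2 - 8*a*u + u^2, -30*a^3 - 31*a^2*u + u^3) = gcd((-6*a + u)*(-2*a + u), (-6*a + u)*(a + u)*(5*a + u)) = -6*a + u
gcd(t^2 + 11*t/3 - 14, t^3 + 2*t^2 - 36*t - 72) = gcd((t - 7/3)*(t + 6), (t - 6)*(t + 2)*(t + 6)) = t + 6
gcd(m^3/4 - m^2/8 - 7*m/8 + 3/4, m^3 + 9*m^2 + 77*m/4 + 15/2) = 1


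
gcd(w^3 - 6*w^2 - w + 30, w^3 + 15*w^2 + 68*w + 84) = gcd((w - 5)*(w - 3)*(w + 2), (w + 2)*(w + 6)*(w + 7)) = w + 2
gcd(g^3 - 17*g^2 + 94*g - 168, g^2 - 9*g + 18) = g - 6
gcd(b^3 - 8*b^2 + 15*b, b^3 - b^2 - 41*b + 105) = b^2 - 8*b + 15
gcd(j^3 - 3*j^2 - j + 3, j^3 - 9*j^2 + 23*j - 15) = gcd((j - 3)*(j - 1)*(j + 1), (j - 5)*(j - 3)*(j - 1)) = j^2 - 4*j + 3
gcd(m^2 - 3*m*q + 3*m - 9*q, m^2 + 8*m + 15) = m + 3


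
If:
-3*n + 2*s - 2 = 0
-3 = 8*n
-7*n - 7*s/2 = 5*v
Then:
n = -3/8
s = 7/16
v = 7/32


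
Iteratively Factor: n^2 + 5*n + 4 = (n + 4)*(n + 1)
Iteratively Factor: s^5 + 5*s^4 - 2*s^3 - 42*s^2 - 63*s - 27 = (s + 3)*(s^4 + 2*s^3 - 8*s^2 - 18*s - 9) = (s + 3)^2*(s^3 - s^2 - 5*s - 3) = (s - 3)*(s + 3)^2*(s^2 + 2*s + 1) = (s - 3)*(s + 1)*(s + 3)^2*(s + 1)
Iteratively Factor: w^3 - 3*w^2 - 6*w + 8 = (w - 4)*(w^2 + w - 2) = (w - 4)*(w + 2)*(w - 1)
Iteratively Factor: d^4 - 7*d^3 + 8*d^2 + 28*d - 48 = (d - 2)*(d^3 - 5*d^2 - 2*d + 24) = (d - 3)*(d - 2)*(d^2 - 2*d - 8) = (d - 4)*(d - 3)*(d - 2)*(d + 2)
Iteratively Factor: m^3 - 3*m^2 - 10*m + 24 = (m - 4)*(m^2 + m - 6) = (m - 4)*(m + 3)*(m - 2)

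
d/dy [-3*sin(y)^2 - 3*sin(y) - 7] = -3*sin(2*y) - 3*cos(y)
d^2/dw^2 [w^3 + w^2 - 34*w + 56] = 6*w + 2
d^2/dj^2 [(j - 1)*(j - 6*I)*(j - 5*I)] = 6*j - 2 - 22*I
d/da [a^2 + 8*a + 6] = 2*a + 8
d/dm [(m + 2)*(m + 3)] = 2*m + 5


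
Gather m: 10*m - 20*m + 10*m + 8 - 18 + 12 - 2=0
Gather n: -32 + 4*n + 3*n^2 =3*n^2 + 4*n - 32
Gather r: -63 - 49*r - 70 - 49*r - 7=-98*r - 140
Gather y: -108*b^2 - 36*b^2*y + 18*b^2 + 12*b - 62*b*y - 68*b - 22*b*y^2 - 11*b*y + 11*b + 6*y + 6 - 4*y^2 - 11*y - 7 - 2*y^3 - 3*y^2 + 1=-90*b^2 - 45*b - 2*y^3 + y^2*(-22*b - 7) + y*(-36*b^2 - 73*b - 5)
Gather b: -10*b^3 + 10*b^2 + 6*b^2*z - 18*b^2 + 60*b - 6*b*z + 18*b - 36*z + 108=-10*b^3 + b^2*(6*z - 8) + b*(78 - 6*z) - 36*z + 108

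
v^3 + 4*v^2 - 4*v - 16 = (v - 2)*(v + 2)*(v + 4)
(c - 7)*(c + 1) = c^2 - 6*c - 7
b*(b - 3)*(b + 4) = b^3 + b^2 - 12*b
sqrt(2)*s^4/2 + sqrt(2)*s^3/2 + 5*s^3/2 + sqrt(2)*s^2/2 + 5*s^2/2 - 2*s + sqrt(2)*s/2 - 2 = (s + 1)*(s - sqrt(2)/2)*(s + 2*sqrt(2))*(sqrt(2)*s/2 + 1)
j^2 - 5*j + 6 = (j - 3)*(j - 2)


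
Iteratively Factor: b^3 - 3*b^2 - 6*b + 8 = (b + 2)*(b^2 - 5*b + 4) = (b - 1)*(b + 2)*(b - 4)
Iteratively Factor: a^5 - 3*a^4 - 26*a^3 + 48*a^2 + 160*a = (a + 2)*(a^4 - 5*a^3 - 16*a^2 + 80*a) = (a - 5)*(a + 2)*(a^3 - 16*a) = (a - 5)*(a + 2)*(a + 4)*(a^2 - 4*a) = a*(a - 5)*(a + 2)*(a + 4)*(a - 4)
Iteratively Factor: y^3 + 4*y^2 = (y + 4)*(y^2) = y*(y + 4)*(y)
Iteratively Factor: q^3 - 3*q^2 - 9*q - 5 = (q - 5)*(q^2 + 2*q + 1) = (q - 5)*(q + 1)*(q + 1)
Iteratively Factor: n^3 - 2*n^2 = (n - 2)*(n^2) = n*(n - 2)*(n)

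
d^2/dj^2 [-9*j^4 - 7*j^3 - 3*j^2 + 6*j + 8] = -108*j^2 - 42*j - 6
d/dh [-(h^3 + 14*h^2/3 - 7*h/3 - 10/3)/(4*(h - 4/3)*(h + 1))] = (-9*h^4 + 6*h^3 + 29*h^2 + 52*h - 18)/(4*(9*h^4 - 6*h^3 - 23*h^2 + 8*h + 16))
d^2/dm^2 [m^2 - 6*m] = 2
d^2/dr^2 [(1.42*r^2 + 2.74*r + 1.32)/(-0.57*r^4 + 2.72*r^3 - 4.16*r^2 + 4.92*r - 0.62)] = (-2.768148*r^8 + 2.52669600000002*r^7 + 45.114928*r^6 - 147.00336*r^5 + 92.4491039999999*r^4 + 159.99896*r^3 - 270.925152*r^2 + 191.145984*r - 74.903696)/(0.185193*r^12 - 2.651184*r^11 + 16.706016*r^10 - 63.617156*r^9 + 168.29673*r^8 - 326.179392*r^7 + 469.990832*r^6 - 505.479792*r^5 + 384.72414*r^4 - 198.370176*r^3 + 49.821216*r^2 - 5.673744*r + 0.238328)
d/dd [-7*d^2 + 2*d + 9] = 2 - 14*d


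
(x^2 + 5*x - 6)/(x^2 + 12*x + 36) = (x - 1)/(x + 6)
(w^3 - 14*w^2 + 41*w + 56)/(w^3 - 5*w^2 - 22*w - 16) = (w - 7)/(w + 2)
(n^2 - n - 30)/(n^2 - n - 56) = (-n^2 + n + 30)/(-n^2 + n + 56)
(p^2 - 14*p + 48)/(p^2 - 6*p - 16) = (p - 6)/(p + 2)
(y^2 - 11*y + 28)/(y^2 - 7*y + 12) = (y - 7)/(y - 3)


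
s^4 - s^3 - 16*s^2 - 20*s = s*(s - 5)*(s + 2)^2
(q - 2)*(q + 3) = q^2 + q - 6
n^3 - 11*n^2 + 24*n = n*(n - 8)*(n - 3)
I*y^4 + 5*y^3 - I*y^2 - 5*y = y*(y - 1)*(y - 5*I)*(I*y + I)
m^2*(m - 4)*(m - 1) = m^4 - 5*m^3 + 4*m^2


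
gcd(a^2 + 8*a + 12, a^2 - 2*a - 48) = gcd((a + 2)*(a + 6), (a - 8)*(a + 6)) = a + 6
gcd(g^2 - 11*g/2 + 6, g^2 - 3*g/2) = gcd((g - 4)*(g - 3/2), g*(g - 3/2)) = g - 3/2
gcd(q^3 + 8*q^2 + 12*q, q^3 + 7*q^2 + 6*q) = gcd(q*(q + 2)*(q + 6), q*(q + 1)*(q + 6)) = q^2 + 6*q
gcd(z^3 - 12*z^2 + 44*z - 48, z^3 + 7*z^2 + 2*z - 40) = z - 2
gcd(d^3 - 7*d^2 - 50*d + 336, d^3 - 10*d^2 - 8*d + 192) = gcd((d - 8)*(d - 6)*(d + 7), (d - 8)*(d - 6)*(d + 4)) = d^2 - 14*d + 48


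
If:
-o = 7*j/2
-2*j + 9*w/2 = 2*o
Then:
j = -9*w/10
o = 63*w/20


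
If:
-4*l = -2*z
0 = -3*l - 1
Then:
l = -1/3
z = -2/3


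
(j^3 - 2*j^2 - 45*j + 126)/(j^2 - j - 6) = (j^2 + j - 42)/(j + 2)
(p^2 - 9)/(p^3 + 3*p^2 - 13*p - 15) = (p + 3)/(p^2 + 6*p + 5)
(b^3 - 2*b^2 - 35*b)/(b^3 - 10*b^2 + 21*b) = (b + 5)/(b - 3)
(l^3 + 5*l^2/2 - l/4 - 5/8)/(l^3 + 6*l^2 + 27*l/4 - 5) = (l + 1/2)/(l + 4)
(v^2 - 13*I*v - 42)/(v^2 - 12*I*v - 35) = (v - 6*I)/(v - 5*I)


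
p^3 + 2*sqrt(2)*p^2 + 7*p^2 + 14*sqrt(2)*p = p*(p + 7)*(p + 2*sqrt(2))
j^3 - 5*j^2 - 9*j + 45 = (j - 5)*(j - 3)*(j + 3)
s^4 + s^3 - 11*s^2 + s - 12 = (s - 3)*(s + 4)*(s - I)*(s + I)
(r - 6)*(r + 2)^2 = r^3 - 2*r^2 - 20*r - 24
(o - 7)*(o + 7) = o^2 - 49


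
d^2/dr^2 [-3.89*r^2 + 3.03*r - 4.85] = -7.78000000000000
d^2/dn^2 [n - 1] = 0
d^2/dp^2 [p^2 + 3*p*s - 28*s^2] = 2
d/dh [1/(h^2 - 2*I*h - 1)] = 2*(-h + I)/(-h^2 + 2*I*h + 1)^2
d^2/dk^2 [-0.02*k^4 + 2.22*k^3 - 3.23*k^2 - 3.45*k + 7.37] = -0.24*k^2 + 13.32*k - 6.46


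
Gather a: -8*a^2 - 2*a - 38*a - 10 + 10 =-8*a^2 - 40*a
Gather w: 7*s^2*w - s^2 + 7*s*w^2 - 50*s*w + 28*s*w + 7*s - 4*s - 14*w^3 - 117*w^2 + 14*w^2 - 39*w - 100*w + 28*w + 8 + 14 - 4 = -s^2 + 3*s - 14*w^3 + w^2*(7*s - 103) + w*(7*s^2 - 22*s - 111) + 18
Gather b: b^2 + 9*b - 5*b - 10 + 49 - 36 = b^2 + 4*b + 3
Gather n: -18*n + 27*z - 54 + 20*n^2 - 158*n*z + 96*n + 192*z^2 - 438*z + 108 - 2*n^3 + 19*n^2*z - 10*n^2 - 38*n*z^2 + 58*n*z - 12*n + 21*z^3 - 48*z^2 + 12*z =-2*n^3 + n^2*(19*z + 10) + n*(-38*z^2 - 100*z + 66) + 21*z^3 + 144*z^2 - 399*z + 54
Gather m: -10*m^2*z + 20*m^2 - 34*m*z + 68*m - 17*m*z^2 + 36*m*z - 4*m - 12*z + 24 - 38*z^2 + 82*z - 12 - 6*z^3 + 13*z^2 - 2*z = m^2*(20 - 10*z) + m*(-17*z^2 + 2*z + 64) - 6*z^3 - 25*z^2 + 68*z + 12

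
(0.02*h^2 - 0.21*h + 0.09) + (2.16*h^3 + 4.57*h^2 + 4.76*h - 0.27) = 2.16*h^3 + 4.59*h^2 + 4.55*h - 0.18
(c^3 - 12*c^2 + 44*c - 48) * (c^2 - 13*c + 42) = c^5 - 25*c^4 + 242*c^3 - 1124*c^2 + 2472*c - 2016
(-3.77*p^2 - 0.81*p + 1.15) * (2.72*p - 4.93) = -10.2544*p^3 + 16.3829*p^2 + 7.1213*p - 5.6695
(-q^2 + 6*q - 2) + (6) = -q^2 + 6*q + 4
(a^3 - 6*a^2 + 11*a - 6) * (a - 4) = a^4 - 10*a^3 + 35*a^2 - 50*a + 24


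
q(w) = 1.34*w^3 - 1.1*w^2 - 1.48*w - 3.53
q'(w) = 4.02*w^2 - 2.2*w - 1.48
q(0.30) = -4.04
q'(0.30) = -1.78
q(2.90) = 15.61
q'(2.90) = 25.95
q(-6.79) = -463.68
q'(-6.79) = 198.80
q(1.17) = -4.62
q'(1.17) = 1.45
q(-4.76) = -165.93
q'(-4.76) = 100.08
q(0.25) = -3.95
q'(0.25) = -1.78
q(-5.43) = -242.47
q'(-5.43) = 129.00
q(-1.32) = -6.57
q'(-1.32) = 8.43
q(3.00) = 18.31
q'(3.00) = 28.10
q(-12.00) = -2459.69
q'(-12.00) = 603.80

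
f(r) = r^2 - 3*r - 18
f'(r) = 2*r - 3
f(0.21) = -18.59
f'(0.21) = -2.58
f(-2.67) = -2.86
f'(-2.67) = -8.34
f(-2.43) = -4.81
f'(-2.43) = -7.86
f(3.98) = -14.10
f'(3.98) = 4.96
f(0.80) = -19.76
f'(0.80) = -1.40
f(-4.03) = 10.33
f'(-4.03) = -11.06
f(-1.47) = -11.43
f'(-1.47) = -5.94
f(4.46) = -11.49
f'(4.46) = 5.92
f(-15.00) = 252.00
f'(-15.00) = -33.00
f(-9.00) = 90.00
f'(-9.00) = -21.00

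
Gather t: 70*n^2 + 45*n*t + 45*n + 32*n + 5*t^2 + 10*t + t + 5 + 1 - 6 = 70*n^2 + 77*n + 5*t^2 + t*(45*n + 11)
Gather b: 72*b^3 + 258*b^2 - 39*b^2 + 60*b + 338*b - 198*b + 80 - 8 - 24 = 72*b^3 + 219*b^2 + 200*b + 48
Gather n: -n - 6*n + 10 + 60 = 70 - 7*n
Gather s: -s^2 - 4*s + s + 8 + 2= -s^2 - 3*s + 10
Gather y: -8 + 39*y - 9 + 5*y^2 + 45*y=5*y^2 + 84*y - 17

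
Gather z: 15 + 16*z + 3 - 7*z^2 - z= -7*z^2 + 15*z + 18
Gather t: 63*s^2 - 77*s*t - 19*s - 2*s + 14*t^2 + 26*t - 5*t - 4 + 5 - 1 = 63*s^2 - 21*s + 14*t^2 + t*(21 - 77*s)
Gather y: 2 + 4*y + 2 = 4*y + 4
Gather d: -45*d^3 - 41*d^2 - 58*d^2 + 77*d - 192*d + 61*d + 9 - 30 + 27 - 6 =-45*d^3 - 99*d^2 - 54*d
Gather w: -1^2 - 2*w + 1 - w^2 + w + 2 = -w^2 - w + 2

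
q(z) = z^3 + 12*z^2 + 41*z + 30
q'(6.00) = 293.00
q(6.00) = 924.00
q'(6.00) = 293.00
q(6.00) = 924.00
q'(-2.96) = -3.76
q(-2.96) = -12.16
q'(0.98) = 67.40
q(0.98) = 82.65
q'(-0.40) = 31.88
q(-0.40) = 15.46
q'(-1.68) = 9.15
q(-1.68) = -9.75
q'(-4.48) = -6.31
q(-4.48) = -2.75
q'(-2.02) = 4.76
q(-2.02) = -12.10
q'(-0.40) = 31.88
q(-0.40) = 15.46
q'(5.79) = 280.53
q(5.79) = 863.78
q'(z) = 3*z^2 + 24*z + 41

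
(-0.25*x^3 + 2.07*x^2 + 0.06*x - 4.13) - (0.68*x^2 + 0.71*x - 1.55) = -0.25*x^3 + 1.39*x^2 - 0.65*x - 2.58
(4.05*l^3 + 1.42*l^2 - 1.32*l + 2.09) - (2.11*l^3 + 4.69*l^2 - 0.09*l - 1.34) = 1.94*l^3 - 3.27*l^2 - 1.23*l + 3.43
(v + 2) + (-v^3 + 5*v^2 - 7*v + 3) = -v^3 + 5*v^2 - 6*v + 5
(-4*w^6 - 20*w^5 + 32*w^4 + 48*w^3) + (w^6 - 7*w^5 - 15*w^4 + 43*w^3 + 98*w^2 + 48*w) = -3*w^6 - 27*w^5 + 17*w^4 + 91*w^3 + 98*w^2 + 48*w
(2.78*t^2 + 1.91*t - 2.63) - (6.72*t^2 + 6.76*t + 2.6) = -3.94*t^2 - 4.85*t - 5.23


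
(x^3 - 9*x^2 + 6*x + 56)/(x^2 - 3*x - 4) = (x^2 - 5*x - 14)/(x + 1)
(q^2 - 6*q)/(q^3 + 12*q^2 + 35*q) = (q - 6)/(q^2 + 12*q + 35)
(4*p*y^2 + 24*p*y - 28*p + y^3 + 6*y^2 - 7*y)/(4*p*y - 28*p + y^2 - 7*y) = (y^2 + 6*y - 7)/(y - 7)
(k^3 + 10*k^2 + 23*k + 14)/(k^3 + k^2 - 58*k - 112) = (k + 1)/(k - 8)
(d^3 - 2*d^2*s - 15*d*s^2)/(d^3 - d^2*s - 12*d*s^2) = (-d + 5*s)/(-d + 4*s)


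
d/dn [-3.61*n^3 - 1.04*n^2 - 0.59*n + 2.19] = -10.83*n^2 - 2.08*n - 0.59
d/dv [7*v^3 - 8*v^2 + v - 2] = 21*v^2 - 16*v + 1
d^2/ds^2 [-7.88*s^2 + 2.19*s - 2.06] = -15.7600000000000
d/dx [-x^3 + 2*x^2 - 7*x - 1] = -3*x^2 + 4*x - 7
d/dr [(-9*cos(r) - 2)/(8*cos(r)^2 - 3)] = (72*sin(r)^2 - 32*cos(r) - 99)*sin(r)/(8*cos(r)^2 - 3)^2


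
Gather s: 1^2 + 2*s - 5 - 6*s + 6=2 - 4*s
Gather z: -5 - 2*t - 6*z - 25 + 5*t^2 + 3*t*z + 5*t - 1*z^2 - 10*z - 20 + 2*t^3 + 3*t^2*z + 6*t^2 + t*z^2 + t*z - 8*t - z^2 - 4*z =2*t^3 + 11*t^2 - 5*t + z^2*(t - 2) + z*(3*t^2 + 4*t - 20) - 50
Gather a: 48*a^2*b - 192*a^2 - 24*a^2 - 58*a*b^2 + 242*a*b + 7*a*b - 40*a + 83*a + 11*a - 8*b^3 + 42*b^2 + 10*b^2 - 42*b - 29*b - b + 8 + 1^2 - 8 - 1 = a^2*(48*b - 216) + a*(-58*b^2 + 249*b + 54) - 8*b^3 + 52*b^2 - 72*b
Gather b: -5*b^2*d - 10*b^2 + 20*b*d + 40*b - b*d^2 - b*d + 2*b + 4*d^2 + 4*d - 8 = b^2*(-5*d - 10) + b*(-d^2 + 19*d + 42) + 4*d^2 + 4*d - 8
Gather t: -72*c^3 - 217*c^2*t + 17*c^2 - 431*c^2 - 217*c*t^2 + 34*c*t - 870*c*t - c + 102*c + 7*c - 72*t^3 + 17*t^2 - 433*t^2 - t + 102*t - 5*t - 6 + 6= -72*c^3 - 414*c^2 + 108*c - 72*t^3 + t^2*(-217*c - 416) + t*(-217*c^2 - 836*c + 96)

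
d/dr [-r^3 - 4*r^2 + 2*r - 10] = -3*r^2 - 8*r + 2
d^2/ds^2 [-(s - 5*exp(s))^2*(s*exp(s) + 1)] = -s^3*exp(s) + 40*s^2*exp(2*s) - 6*s^2*exp(s) - 225*s*exp(3*s) + 80*s*exp(2*s) + 4*s*exp(s) - 150*exp(3*s) - 80*exp(2*s) + 20*exp(s) - 2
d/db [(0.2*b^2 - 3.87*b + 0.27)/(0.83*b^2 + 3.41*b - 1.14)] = (3.8941*b^2 - 0.904199999999999*b + 3.4911)/(0.6889*b^4 + 5.6606*b^3 + 9.7357*b^2 - 7.7748*b + 1.2996)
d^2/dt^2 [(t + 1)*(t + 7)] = 2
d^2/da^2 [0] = 0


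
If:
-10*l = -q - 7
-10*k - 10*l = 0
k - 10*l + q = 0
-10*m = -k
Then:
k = 7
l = -7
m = 7/10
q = -77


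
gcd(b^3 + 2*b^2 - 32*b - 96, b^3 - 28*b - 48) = b^2 - 2*b - 24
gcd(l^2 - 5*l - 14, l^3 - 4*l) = l + 2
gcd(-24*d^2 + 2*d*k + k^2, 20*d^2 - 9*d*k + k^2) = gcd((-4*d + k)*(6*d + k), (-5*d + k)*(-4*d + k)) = 4*d - k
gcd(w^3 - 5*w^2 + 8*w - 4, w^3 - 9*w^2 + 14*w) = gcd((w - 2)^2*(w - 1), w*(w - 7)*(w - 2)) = w - 2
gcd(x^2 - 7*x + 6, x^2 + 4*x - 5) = x - 1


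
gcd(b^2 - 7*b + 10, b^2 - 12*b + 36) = 1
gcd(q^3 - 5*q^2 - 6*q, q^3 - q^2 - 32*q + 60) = 1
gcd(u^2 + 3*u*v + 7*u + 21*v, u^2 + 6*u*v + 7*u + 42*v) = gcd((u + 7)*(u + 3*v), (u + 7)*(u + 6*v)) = u + 7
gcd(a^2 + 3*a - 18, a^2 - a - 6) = a - 3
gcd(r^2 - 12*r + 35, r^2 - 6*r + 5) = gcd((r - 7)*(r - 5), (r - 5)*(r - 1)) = r - 5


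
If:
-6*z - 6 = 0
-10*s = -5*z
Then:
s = -1/2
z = -1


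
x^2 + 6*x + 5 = (x + 1)*(x + 5)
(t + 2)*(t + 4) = t^2 + 6*t + 8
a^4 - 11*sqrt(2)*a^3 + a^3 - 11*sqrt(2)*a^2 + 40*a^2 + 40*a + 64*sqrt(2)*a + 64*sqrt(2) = (a + 1)*(a - 8*sqrt(2))*(a - 4*sqrt(2))*(a + sqrt(2))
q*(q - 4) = q^2 - 4*q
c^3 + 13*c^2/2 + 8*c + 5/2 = (c + 1/2)*(c + 1)*(c + 5)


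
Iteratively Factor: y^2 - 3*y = (y - 3)*(y)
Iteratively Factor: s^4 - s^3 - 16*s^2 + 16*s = (s + 4)*(s^3 - 5*s^2 + 4*s) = (s - 4)*(s + 4)*(s^2 - s) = s*(s - 4)*(s + 4)*(s - 1)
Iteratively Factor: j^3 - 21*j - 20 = (j + 1)*(j^2 - j - 20) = (j + 1)*(j + 4)*(j - 5)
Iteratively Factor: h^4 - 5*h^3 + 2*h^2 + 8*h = (h + 1)*(h^3 - 6*h^2 + 8*h) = (h - 2)*(h + 1)*(h^2 - 4*h) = (h - 4)*(h - 2)*(h + 1)*(h)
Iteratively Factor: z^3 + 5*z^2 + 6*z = (z + 2)*(z^2 + 3*z) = (z + 2)*(z + 3)*(z)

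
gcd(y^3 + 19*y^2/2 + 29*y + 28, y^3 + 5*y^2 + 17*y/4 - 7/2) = y^2 + 11*y/2 + 7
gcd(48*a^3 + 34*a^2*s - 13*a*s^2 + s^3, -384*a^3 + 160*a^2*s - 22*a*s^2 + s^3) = 48*a^2 - 14*a*s + s^2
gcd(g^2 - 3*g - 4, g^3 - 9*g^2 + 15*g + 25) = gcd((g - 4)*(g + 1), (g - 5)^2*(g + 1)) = g + 1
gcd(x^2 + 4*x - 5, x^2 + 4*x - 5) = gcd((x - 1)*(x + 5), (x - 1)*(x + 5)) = x^2 + 4*x - 5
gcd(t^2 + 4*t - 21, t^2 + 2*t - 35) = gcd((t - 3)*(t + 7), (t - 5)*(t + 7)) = t + 7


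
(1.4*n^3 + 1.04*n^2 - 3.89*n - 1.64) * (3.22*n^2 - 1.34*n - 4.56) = 4.508*n^5 + 1.4728*n^4 - 20.3034*n^3 - 4.8106*n^2 + 19.936*n + 7.4784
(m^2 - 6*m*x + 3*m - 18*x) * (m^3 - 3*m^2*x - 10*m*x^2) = m^5 - 9*m^4*x + 3*m^4 + 8*m^3*x^2 - 27*m^3*x + 60*m^2*x^3 + 24*m^2*x^2 + 180*m*x^3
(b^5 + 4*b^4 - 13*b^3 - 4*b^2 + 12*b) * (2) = 2*b^5 + 8*b^4 - 26*b^3 - 8*b^2 + 24*b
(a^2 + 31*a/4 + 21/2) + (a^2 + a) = 2*a^2 + 35*a/4 + 21/2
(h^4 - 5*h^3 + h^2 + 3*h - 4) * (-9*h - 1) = -9*h^5 + 44*h^4 - 4*h^3 - 28*h^2 + 33*h + 4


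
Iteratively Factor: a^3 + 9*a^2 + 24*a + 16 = (a + 1)*(a^2 + 8*a + 16) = (a + 1)*(a + 4)*(a + 4)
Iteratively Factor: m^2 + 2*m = (m)*(m + 2)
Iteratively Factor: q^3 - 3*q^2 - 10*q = (q - 5)*(q^2 + 2*q) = (q - 5)*(q + 2)*(q)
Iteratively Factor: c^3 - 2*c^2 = (c - 2)*(c^2) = c*(c - 2)*(c)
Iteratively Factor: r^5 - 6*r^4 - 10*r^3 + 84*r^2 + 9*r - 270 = (r - 3)*(r^4 - 3*r^3 - 19*r^2 + 27*r + 90) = (r - 5)*(r - 3)*(r^3 + 2*r^2 - 9*r - 18) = (r - 5)*(r - 3)^2*(r^2 + 5*r + 6) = (r - 5)*(r - 3)^2*(r + 3)*(r + 2)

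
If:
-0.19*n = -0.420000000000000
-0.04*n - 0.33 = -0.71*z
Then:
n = 2.21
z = 0.59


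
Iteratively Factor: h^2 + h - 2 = (h - 1)*(h + 2)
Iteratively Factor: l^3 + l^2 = (l)*(l^2 + l) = l*(l + 1)*(l)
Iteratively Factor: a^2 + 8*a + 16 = (a + 4)*(a + 4)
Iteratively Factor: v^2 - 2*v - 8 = (v + 2)*(v - 4)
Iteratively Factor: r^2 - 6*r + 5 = (r - 5)*(r - 1)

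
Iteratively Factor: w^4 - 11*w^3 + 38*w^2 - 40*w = (w - 2)*(w^3 - 9*w^2 + 20*w) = (w - 5)*(w - 2)*(w^2 - 4*w) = (w - 5)*(w - 4)*(w - 2)*(w)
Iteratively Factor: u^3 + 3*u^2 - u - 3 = (u + 3)*(u^2 - 1) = (u - 1)*(u + 3)*(u + 1)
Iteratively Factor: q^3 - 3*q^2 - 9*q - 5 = (q + 1)*(q^2 - 4*q - 5) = (q + 1)^2*(q - 5)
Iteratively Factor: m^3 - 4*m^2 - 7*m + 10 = (m - 1)*(m^2 - 3*m - 10) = (m - 1)*(m + 2)*(m - 5)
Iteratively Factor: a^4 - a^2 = (a)*(a^3 - a) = a*(a - 1)*(a^2 + a) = a^2*(a - 1)*(a + 1)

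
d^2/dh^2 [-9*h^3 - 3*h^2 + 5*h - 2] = -54*h - 6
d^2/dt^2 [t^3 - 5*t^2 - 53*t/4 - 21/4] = 6*t - 10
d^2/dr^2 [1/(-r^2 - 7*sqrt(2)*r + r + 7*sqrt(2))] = 2*(r^2 - r + 7*sqrt(2)*r - (2*r - 1 + 7*sqrt(2))^2 - 7*sqrt(2))/(r^2 - r + 7*sqrt(2)*r - 7*sqrt(2))^3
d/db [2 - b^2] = -2*b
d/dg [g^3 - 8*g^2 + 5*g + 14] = 3*g^2 - 16*g + 5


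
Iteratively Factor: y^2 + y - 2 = (y + 2)*(y - 1)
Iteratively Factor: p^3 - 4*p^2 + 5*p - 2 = (p - 1)*(p^2 - 3*p + 2) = (p - 1)^2*(p - 2)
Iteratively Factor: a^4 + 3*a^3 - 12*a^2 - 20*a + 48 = (a - 2)*(a^3 + 5*a^2 - 2*a - 24) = (a - 2)^2*(a^2 + 7*a + 12) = (a - 2)^2*(a + 4)*(a + 3)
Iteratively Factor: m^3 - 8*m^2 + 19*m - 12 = (m - 3)*(m^2 - 5*m + 4) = (m - 3)*(m - 1)*(m - 4)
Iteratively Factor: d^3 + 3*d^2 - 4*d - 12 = (d - 2)*(d^2 + 5*d + 6) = (d - 2)*(d + 2)*(d + 3)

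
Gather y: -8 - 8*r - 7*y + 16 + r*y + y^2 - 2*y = -8*r + y^2 + y*(r - 9) + 8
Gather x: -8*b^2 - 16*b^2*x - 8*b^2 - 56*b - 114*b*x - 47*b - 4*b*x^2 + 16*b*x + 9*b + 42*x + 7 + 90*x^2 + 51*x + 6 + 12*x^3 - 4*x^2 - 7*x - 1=-16*b^2 - 94*b + 12*x^3 + x^2*(86 - 4*b) + x*(-16*b^2 - 98*b + 86) + 12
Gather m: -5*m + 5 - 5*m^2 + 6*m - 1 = -5*m^2 + m + 4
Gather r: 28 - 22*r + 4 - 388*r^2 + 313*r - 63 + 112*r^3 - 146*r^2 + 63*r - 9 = 112*r^3 - 534*r^2 + 354*r - 40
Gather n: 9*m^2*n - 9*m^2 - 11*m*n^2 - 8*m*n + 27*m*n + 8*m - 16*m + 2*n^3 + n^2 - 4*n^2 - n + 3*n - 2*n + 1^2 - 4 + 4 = -9*m^2 - 8*m + 2*n^3 + n^2*(-11*m - 3) + n*(9*m^2 + 19*m) + 1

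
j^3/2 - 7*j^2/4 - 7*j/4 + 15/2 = (j/2 + 1)*(j - 3)*(j - 5/2)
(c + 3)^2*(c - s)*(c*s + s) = c^4*s - c^3*s^2 + 7*c^3*s - 7*c^2*s^2 + 15*c^2*s - 15*c*s^2 + 9*c*s - 9*s^2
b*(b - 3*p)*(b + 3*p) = b^3 - 9*b*p^2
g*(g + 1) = g^2 + g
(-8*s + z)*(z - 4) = -8*s*z + 32*s + z^2 - 4*z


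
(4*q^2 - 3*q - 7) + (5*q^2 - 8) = 9*q^2 - 3*q - 15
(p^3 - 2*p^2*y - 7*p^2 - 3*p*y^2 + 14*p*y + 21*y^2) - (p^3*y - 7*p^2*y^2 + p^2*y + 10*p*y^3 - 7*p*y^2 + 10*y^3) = -p^3*y + p^3 + 7*p^2*y^2 - 3*p^2*y - 7*p^2 - 10*p*y^3 + 4*p*y^2 + 14*p*y - 10*y^3 + 21*y^2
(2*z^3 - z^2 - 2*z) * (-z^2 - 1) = -2*z^5 + z^4 + z^2 + 2*z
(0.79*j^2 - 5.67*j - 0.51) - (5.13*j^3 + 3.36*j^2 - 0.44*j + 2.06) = -5.13*j^3 - 2.57*j^2 - 5.23*j - 2.57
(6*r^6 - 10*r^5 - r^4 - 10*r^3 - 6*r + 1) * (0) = 0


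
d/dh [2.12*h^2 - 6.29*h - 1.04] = 4.24*h - 6.29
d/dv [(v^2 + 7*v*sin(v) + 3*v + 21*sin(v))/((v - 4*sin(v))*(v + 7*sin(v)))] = (4*v*cos(v) - 4*sin(v) + 12*cos(v) - 3)/(v - 4*sin(v))^2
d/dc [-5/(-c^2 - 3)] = -10*c/(c^2 + 3)^2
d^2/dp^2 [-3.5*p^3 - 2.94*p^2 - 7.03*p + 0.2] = -21.0*p - 5.88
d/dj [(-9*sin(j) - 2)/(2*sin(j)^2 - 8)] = (9*sin(j)^2 + 4*sin(j) + 36)*cos(j)/(2*(sin(j) - 2)^2*(sin(j) + 2)^2)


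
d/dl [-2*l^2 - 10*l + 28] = -4*l - 10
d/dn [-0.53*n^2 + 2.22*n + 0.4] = 2.22 - 1.06*n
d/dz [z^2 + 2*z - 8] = 2*z + 2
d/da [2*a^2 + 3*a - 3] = 4*a + 3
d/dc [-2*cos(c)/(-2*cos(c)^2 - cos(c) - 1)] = 2*sin(c)*cos(2*c)/(cos(c) + cos(2*c) + 2)^2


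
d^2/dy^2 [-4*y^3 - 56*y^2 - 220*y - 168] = -24*y - 112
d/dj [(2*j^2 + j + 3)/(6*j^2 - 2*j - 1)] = 5*(-2*j^2 - 8*j + 1)/(36*j^4 - 24*j^3 - 8*j^2 + 4*j + 1)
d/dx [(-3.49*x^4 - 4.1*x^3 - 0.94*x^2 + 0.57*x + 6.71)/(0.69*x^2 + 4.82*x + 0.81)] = (-4.8162*x^5 - 53.2944*x^4 - 50.8316*x^3 - 14.8871*x^2 - 10.7826*x - 31.8805)/(0.4761*x^4 + 6.6516*x^3 + 24.3502*x^2 + 7.8084*x + 0.6561)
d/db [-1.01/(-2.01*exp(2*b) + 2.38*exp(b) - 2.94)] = (2.4038 - 4.0602*exp(b))*exp(b)/(2.01*exp(2*b) - 2.38*exp(b) + 2.94)^2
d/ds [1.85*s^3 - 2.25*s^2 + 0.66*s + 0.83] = 5.55*s^2 - 4.5*s + 0.66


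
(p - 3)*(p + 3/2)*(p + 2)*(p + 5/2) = p^4 + 3*p^3 - 25*p^2/4 - 111*p/4 - 45/2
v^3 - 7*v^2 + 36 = (v - 6)*(v - 3)*(v + 2)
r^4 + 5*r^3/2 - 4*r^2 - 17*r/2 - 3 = (r - 2)*(r + 1/2)*(r + 1)*(r + 3)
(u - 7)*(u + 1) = u^2 - 6*u - 7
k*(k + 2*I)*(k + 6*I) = k^3 + 8*I*k^2 - 12*k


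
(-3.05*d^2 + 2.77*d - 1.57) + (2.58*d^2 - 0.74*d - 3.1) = -0.47*d^2 + 2.03*d - 4.67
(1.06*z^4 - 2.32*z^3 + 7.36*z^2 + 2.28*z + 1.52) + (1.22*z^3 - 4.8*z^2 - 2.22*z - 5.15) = 1.06*z^4 - 1.1*z^3 + 2.56*z^2 + 0.0599999999999996*z - 3.63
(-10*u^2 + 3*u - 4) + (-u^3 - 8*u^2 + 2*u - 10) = -u^3 - 18*u^2 + 5*u - 14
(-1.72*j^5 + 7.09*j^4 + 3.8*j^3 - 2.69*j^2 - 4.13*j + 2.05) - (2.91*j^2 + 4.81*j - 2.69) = -1.72*j^5 + 7.09*j^4 + 3.8*j^3 - 5.6*j^2 - 8.94*j + 4.74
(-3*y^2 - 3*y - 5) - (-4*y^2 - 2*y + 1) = y^2 - y - 6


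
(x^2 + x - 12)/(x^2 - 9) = (x + 4)/(x + 3)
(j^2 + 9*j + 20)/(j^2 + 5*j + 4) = (j + 5)/(j + 1)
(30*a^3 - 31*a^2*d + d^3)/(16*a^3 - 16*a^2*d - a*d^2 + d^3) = (30*a^2 - a*d - d^2)/(16*a^2 - d^2)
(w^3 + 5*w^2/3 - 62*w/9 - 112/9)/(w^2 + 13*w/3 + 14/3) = w - 8/3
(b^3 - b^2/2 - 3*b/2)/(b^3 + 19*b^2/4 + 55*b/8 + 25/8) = 4*b*(2*b - 3)/(8*b^2 + 30*b + 25)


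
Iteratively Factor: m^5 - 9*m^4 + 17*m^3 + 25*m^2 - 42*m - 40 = (m - 2)*(m^4 - 7*m^3 + 3*m^2 + 31*m + 20) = (m - 5)*(m - 2)*(m^3 - 2*m^2 - 7*m - 4) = (m - 5)*(m - 4)*(m - 2)*(m^2 + 2*m + 1) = (m - 5)*(m - 4)*(m - 2)*(m + 1)*(m + 1)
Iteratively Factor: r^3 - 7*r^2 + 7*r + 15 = (r - 5)*(r^2 - 2*r - 3) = (r - 5)*(r - 3)*(r + 1)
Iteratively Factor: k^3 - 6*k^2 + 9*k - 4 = (k - 1)*(k^2 - 5*k + 4) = (k - 4)*(k - 1)*(k - 1)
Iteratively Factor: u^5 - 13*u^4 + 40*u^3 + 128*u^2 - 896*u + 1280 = (u - 4)*(u^4 - 9*u^3 + 4*u^2 + 144*u - 320) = (u - 4)^2*(u^3 - 5*u^2 - 16*u + 80) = (u - 5)*(u - 4)^2*(u^2 - 16) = (u - 5)*(u - 4)^3*(u + 4)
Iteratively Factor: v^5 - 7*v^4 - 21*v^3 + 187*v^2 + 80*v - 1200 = (v - 5)*(v^4 - 2*v^3 - 31*v^2 + 32*v + 240) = (v - 5)*(v + 3)*(v^3 - 5*v^2 - 16*v + 80) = (v - 5)^2*(v + 3)*(v^2 - 16) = (v - 5)^2*(v + 3)*(v + 4)*(v - 4)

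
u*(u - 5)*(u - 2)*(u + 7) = u^4 - 39*u^2 + 70*u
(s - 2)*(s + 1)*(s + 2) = s^3 + s^2 - 4*s - 4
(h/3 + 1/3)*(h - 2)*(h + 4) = h^3/3 + h^2 - 2*h - 8/3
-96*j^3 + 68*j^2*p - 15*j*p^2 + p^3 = (-8*j + p)*(-4*j + p)*(-3*j + p)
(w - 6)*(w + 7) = w^2 + w - 42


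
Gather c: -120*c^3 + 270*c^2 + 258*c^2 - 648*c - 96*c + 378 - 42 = -120*c^3 + 528*c^2 - 744*c + 336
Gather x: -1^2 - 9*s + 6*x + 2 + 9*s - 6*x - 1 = 0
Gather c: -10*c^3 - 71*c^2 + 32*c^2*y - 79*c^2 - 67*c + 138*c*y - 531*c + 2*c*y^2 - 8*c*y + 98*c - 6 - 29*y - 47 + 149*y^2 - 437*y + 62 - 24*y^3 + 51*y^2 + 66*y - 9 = -10*c^3 + c^2*(32*y - 150) + c*(2*y^2 + 130*y - 500) - 24*y^3 + 200*y^2 - 400*y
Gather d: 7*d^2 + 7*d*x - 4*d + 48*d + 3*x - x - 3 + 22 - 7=7*d^2 + d*(7*x + 44) + 2*x + 12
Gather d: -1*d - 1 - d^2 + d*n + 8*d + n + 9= -d^2 + d*(n + 7) + n + 8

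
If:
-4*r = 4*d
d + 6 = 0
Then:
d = -6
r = 6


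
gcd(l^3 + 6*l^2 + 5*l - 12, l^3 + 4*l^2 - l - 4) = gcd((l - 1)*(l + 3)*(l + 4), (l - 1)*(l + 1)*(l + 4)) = l^2 + 3*l - 4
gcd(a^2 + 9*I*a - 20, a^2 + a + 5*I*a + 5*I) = a + 5*I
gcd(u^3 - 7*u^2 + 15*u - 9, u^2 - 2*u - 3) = u - 3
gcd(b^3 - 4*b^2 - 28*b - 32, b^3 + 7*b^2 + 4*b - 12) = b + 2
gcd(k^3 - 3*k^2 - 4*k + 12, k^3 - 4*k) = k^2 - 4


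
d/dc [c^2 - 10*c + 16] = 2*c - 10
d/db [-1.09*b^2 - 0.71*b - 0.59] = -2.18*b - 0.71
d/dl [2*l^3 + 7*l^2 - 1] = 2*l*(3*l + 7)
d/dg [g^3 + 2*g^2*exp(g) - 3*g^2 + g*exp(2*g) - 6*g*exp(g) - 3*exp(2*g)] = 2*g^2*exp(g) + 3*g^2 + 2*g*exp(2*g) - 2*g*exp(g) - 6*g - 5*exp(2*g) - 6*exp(g)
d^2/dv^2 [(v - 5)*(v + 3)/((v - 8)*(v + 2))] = 2*(4*v^3 + 3*v^2 + 174*v - 332)/(v^6 - 18*v^5 + 60*v^4 + 360*v^3 - 960*v^2 - 4608*v - 4096)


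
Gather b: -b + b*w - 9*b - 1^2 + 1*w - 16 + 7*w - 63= b*(w - 10) + 8*w - 80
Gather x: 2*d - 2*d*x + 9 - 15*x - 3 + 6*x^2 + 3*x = 2*d + 6*x^2 + x*(-2*d - 12) + 6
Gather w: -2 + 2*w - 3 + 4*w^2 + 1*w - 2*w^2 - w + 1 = 2*w^2 + 2*w - 4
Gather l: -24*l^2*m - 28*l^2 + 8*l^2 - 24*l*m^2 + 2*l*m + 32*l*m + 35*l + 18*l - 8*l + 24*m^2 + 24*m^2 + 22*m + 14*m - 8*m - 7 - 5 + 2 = l^2*(-24*m - 20) + l*(-24*m^2 + 34*m + 45) + 48*m^2 + 28*m - 10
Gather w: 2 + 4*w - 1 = 4*w + 1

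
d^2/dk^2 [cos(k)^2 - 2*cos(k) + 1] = 2*cos(k) - 2*cos(2*k)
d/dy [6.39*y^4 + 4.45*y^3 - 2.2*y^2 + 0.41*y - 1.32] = 25.56*y^3 + 13.35*y^2 - 4.4*y + 0.41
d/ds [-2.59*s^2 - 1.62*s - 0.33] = -5.18*s - 1.62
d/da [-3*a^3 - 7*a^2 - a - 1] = -9*a^2 - 14*a - 1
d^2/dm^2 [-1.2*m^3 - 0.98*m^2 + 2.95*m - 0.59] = -7.2*m - 1.96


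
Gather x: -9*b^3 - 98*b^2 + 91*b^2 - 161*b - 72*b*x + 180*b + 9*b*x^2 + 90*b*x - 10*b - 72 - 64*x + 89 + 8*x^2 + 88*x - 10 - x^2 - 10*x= -9*b^3 - 7*b^2 + 9*b + x^2*(9*b + 7) + x*(18*b + 14) + 7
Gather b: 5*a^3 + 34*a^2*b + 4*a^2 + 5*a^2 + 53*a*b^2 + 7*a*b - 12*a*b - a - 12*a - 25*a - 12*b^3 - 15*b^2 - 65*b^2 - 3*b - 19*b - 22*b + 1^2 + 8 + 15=5*a^3 + 9*a^2 - 38*a - 12*b^3 + b^2*(53*a - 80) + b*(34*a^2 - 5*a - 44) + 24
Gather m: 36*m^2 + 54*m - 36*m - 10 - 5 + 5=36*m^2 + 18*m - 10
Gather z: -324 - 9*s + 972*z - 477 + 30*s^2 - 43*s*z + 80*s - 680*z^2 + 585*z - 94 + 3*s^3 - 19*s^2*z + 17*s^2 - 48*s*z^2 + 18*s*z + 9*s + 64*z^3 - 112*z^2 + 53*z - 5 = 3*s^3 + 47*s^2 + 80*s + 64*z^3 + z^2*(-48*s - 792) + z*(-19*s^2 - 25*s + 1610) - 900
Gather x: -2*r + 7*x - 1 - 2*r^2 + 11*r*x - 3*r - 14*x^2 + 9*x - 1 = -2*r^2 - 5*r - 14*x^2 + x*(11*r + 16) - 2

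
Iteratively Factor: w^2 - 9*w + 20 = (w - 5)*(w - 4)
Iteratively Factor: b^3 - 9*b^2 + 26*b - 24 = (b - 3)*(b^2 - 6*b + 8) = (b - 4)*(b - 3)*(b - 2)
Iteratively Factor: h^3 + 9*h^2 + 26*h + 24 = (h + 3)*(h^2 + 6*h + 8) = (h + 3)*(h + 4)*(h + 2)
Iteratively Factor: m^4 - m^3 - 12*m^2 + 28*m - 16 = (m - 2)*(m^3 + m^2 - 10*m + 8) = (m - 2)^2*(m^2 + 3*m - 4) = (m - 2)^2*(m - 1)*(m + 4)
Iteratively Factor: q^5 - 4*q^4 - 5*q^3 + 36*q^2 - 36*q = (q - 2)*(q^4 - 2*q^3 - 9*q^2 + 18*q) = q*(q - 2)*(q^3 - 2*q^2 - 9*q + 18) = q*(q - 2)*(q + 3)*(q^2 - 5*q + 6) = q*(q - 3)*(q - 2)*(q + 3)*(q - 2)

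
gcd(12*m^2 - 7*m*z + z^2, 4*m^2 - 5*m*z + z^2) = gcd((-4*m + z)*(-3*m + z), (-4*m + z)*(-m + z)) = -4*m + z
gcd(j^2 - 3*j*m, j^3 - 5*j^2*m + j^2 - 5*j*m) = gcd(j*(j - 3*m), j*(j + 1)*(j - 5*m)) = j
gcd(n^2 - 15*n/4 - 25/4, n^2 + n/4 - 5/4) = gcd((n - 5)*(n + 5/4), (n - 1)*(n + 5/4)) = n + 5/4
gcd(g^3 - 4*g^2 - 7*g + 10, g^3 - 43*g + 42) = g - 1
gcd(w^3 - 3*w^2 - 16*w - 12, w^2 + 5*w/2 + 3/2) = w + 1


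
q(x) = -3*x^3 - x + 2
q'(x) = -9*x^2 - 1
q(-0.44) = 2.70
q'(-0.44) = -2.74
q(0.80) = -0.34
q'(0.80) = -6.76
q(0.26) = 1.69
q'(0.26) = -1.61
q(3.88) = -177.11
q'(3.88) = -136.49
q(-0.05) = 2.05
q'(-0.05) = -1.02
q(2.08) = -27.08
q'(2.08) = -39.94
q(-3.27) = 110.17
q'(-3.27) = -97.24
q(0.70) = 0.27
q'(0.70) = -5.41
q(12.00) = -5194.00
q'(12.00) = -1297.00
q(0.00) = 2.00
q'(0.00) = -1.00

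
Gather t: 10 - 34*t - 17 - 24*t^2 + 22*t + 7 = -24*t^2 - 12*t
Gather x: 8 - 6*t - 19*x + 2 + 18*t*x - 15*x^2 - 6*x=-6*t - 15*x^2 + x*(18*t - 25) + 10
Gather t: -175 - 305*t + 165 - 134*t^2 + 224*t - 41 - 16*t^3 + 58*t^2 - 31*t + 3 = -16*t^3 - 76*t^2 - 112*t - 48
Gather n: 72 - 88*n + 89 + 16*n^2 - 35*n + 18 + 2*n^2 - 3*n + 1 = 18*n^2 - 126*n + 180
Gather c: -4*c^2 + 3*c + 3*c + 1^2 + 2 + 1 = -4*c^2 + 6*c + 4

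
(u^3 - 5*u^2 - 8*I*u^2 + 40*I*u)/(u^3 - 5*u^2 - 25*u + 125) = u*(u - 8*I)/(u^2 - 25)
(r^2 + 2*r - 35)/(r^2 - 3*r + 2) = (r^2 + 2*r - 35)/(r^2 - 3*r + 2)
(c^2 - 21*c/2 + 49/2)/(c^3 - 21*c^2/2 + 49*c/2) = 1/c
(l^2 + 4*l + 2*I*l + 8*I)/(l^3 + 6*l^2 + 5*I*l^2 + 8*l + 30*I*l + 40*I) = (l + 2*I)/(l^2 + l*(2 + 5*I) + 10*I)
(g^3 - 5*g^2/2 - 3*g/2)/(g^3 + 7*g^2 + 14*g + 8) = g*(2*g^2 - 5*g - 3)/(2*(g^3 + 7*g^2 + 14*g + 8))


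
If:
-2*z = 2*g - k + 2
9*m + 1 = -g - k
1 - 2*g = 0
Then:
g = 1/2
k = 2*z + 3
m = -2*z/9 - 1/2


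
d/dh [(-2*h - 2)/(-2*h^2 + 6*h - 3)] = 2*(-2*h^2 - 4*h + 9)/(4*h^4 - 24*h^3 + 48*h^2 - 36*h + 9)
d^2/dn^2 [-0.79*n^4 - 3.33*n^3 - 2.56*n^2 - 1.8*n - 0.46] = -9.48*n^2 - 19.98*n - 5.12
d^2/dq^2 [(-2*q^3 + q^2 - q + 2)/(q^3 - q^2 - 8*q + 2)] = 2*(-q^6 - 51*q^5 + 63*q^4 - 179*q^3 + 72*q^2 + 6*q + 120)/(q^9 - 3*q^8 - 21*q^7 + 53*q^6 + 156*q^5 - 282*q^4 - 404*q^3 + 372*q^2 - 96*q + 8)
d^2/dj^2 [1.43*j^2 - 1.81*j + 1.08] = 2.86000000000000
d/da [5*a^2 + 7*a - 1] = 10*a + 7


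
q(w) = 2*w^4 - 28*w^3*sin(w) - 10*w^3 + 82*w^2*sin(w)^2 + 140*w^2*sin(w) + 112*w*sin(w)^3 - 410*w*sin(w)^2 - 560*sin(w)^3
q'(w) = -28*w^3*cos(w) + 8*w^3 + 164*w^2*sin(w)*cos(w) - 84*w^2*sin(w) + 140*w^2*cos(w) - 30*w^2 + 336*w*sin(w)^2*cos(w) + 164*w*sin(w)^2 - 820*w*sin(w)*cos(w) + 280*w*sin(w) + 112*sin(w)^3 - 1680*sin(w)^2*cos(w) - 410*sin(w)^2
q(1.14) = -506.04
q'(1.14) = -598.75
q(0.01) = -0.00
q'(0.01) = -0.25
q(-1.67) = 1184.34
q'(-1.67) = 138.20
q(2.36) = -136.24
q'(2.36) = 632.80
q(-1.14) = 804.94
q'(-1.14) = -1292.04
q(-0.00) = 0.00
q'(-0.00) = 0.00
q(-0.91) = 501.34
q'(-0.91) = -1281.43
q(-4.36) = 8308.50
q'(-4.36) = -7707.59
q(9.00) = 2625.99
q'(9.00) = 7666.25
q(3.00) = -47.30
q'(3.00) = -388.43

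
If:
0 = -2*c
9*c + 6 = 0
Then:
No Solution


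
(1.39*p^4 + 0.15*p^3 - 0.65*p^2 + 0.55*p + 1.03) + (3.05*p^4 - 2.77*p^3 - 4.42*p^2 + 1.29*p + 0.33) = 4.44*p^4 - 2.62*p^3 - 5.07*p^2 + 1.84*p + 1.36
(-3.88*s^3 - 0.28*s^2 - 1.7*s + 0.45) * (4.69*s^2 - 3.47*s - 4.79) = -18.1972*s^5 + 12.1504*s^4 + 11.5838*s^3 + 9.3507*s^2 + 6.5815*s - 2.1555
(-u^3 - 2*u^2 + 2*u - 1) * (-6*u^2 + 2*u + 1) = 6*u^5 + 10*u^4 - 17*u^3 + 8*u^2 - 1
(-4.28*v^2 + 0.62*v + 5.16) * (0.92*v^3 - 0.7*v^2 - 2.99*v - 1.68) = -3.9376*v^5 + 3.5664*v^4 + 17.1104*v^3 + 1.7246*v^2 - 16.47*v - 8.6688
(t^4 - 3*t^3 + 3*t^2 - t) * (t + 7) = t^5 + 4*t^4 - 18*t^3 + 20*t^2 - 7*t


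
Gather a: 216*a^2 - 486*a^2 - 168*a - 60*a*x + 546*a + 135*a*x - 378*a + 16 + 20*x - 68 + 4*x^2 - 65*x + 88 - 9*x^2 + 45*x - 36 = -270*a^2 + 75*a*x - 5*x^2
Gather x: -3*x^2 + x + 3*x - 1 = -3*x^2 + 4*x - 1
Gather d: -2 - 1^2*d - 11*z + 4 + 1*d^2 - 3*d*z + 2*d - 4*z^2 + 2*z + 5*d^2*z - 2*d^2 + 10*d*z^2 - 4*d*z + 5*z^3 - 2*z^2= d^2*(5*z - 1) + d*(10*z^2 - 7*z + 1) + 5*z^3 - 6*z^2 - 9*z + 2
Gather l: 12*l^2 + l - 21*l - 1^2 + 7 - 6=12*l^2 - 20*l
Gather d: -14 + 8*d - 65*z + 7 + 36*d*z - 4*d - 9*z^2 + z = d*(36*z + 4) - 9*z^2 - 64*z - 7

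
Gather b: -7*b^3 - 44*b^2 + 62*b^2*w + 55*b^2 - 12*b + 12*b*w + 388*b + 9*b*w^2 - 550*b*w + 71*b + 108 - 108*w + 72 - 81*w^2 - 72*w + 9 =-7*b^3 + b^2*(62*w + 11) + b*(9*w^2 - 538*w + 447) - 81*w^2 - 180*w + 189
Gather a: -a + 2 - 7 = -a - 5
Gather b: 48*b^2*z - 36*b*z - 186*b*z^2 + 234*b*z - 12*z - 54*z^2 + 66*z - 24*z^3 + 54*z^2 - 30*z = 48*b^2*z + b*(-186*z^2 + 198*z) - 24*z^3 + 24*z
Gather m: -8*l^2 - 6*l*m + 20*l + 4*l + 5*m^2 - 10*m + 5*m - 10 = -8*l^2 + 24*l + 5*m^2 + m*(-6*l - 5) - 10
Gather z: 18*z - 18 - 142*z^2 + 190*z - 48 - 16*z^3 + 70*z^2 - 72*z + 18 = -16*z^3 - 72*z^2 + 136*z - 48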